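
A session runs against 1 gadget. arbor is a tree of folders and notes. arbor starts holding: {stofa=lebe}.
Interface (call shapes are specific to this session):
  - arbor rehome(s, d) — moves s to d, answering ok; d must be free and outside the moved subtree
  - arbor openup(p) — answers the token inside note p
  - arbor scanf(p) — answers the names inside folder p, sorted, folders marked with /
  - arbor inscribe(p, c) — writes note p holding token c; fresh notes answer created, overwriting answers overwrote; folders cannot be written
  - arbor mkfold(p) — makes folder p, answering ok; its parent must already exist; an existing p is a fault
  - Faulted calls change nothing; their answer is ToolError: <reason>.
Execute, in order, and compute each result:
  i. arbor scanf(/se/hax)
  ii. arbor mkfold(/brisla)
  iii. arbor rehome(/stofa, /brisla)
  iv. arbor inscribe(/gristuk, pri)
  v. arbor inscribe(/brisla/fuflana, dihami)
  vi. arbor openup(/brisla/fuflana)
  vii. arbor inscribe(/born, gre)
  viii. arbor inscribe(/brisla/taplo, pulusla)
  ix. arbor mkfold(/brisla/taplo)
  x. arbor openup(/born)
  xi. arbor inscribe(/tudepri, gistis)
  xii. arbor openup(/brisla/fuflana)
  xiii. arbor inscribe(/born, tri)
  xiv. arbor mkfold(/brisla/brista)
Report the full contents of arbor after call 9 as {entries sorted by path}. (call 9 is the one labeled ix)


Answer: {born=gre, brisla/, brisla/fuflana=dihami, brisla/taplo=pulusla, gristuk=pri, stofa=lebe}

Derivation:
-> arbor scanf(p='/se/hax')
<- ToolError: not found
-> arbor mkfold(p='/brisla')
<- ok
-> arbor rehome(s='/stofa', d='/brisla')
<- ToolError: exists
-> arbor inscribe(p='/gristuk', c='pri')
<- created
-> arbor inscribe(p='/brisla/fuflana', c='dihami')
<- created
-> arbor openup(p='/brisla/fuflana')
<- dihami
-> arbor inscribe(p='/born', c='gre')
<- created
-> arbor inscribe(p='/brisla/taplo', c='pulusla')
<- created
-> arbor mkfold(p='/brisla/taplo')
<- ToolError: exists
-> arbor openup(p='/born')
<- gre
-> arbor inscribe(p='/tudepri', c='gistis')
<- created
-> arbor openup(p='/brisla/fuflana')
<- dihami
-> arbor inscribe(p='/born', c='tri')
<- overwrote
-> arbor mkfold(p='/brisla/brista')
<- ok


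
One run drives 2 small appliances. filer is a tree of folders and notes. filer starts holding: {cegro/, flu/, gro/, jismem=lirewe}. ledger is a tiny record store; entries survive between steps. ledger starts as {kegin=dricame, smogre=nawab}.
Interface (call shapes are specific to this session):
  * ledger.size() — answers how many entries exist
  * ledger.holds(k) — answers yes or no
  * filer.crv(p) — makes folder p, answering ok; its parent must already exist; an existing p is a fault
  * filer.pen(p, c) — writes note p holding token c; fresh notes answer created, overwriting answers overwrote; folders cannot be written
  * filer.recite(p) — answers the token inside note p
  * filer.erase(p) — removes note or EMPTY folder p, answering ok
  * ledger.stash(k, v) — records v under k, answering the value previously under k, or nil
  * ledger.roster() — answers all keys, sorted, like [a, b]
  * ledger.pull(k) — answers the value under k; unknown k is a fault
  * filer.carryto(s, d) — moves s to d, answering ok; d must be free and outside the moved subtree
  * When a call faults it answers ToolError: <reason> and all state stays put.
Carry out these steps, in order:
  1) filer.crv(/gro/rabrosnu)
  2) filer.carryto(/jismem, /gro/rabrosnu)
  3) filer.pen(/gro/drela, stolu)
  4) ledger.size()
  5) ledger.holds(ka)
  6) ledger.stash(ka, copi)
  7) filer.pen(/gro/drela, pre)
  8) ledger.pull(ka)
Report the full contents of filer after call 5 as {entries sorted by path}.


Answer: {cegro/, flu/, gro/, gro/drela=stolu, gro/rabrosnu/, jismem=lirewe}

Derivation:
Do: filer.crv[p='/gro/rabrosnu']
See: ok
Do: filer.carryto[s='/jismem'; d='/gro/rabrosnu']
See: ToolError: exists
Do: filer.pen[p='/gro/drela'; c='stolu']
See: created
Do: ledger.size[]
See: 2
Do: ledger.holds[k='ka']
See: no
Do: ledger.stash[k='ka'; v='copi']
See: nil
Do: filer.pen[p='/gro/drela'; c='pre']
See: overwrote
Do: ledger.pull[k='ka']
See: copi


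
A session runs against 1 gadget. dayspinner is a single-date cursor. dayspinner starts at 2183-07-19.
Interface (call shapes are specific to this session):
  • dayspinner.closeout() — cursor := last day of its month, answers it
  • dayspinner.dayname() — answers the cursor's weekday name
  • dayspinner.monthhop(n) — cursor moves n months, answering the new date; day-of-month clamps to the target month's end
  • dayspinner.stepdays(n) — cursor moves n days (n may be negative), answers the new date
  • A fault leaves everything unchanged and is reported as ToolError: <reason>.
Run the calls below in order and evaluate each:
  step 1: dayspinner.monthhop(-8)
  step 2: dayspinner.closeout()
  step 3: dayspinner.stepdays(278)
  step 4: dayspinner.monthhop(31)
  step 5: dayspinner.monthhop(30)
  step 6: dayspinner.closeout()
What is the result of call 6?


Answer: 2188-10-31

Derivation:
# dayspinner.monthhop(-8) ~> 2182-11-19
# dayspinner.closeout() ~> 2182-11-30
# dayspinner.stepdays(278) ~> 2183-09-04
# dayspinner.monthhop(31) ~> 2186-04-04
# dayspinner.monthhop(30) ~> 2188-10-04
# dayspinner.closeout() ~> 2188-10-31


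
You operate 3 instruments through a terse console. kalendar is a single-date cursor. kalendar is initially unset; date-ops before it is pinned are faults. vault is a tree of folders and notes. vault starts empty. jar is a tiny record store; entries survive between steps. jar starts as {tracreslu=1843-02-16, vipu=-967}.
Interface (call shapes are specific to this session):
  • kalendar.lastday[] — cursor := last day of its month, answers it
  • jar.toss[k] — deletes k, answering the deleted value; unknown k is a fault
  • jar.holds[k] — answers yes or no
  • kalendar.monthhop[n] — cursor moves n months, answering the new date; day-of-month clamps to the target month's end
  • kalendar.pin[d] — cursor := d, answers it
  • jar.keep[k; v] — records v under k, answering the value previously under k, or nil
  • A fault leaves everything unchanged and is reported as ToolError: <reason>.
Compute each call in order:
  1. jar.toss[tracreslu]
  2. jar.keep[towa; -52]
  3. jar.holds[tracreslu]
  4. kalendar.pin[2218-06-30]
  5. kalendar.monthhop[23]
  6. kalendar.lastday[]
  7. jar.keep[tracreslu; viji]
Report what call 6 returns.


> jar.toss k='tracreslu'
  1843-02-16
> jar.keep k='towa' v='-52'
  nil
> jar.holds k='tracreslu'
  no
> kalendar.pin d='2218-06-30'
  2218-06-30
> kalendar.monthhop n='23'
  2220-05-30
> kalendar.lastday
  2220-05-31
> jar.keep k='tracreslu' v='viji'
  nil

Answer: 2220-05-31


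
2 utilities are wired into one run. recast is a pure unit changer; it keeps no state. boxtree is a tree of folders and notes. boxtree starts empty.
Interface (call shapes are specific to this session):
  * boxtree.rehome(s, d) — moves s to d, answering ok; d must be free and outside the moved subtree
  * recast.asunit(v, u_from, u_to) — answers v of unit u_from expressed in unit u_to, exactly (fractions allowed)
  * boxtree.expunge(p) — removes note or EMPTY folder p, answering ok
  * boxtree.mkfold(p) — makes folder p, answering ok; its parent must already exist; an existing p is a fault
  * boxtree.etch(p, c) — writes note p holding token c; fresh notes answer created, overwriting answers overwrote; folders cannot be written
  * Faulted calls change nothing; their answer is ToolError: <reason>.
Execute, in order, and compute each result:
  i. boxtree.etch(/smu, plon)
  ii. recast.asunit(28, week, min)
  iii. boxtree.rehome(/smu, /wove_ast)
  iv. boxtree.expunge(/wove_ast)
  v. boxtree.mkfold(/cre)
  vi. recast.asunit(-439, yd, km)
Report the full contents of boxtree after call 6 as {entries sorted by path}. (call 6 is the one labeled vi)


→ boxtree.etch(p='/smu', c='plon')
← created
→ recast.asunit(v='28', u_from='week', u_to='min')
← 282240
→ boxtree.rehome(s='/smu', d='/wove_ast')
← ok
→ boxtree.expunge(p='/wove_ast')
← ok
→ boxtree.mkfold(p='/cre')
← ok
→ recast.asunit(v='-439', u_from='yd', u_to='km')
← -501777/1250000

Answer: {cre/}


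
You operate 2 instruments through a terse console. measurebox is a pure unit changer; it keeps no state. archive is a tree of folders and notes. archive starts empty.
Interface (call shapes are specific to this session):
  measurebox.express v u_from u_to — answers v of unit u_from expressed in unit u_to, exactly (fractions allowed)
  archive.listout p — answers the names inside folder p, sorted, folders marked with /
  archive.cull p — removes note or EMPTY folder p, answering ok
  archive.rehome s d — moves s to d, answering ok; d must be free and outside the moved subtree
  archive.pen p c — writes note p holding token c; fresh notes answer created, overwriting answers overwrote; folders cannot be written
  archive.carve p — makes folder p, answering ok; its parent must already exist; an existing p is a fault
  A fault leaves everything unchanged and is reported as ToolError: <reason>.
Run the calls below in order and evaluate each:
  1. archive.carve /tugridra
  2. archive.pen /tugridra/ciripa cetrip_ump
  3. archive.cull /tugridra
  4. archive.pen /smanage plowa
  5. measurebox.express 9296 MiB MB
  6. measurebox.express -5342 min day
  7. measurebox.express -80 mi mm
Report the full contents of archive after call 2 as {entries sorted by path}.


Answer: {tugridra/, tugridra/ciripa=cetrip_ump}

Derivation:
·→ carve(p: /tugridra)
·← ok
·→ pen(p: /tugridra/ciripa, c: cetrip_ump)
·← created
·→ cull(p: /tugridra)
·← ToolError: not empty
·→ pen(p: /smanage, c: plowa)
·← created
·→ express(v: 9296, u_from: MiB, u_to: MB)
·← 152305664/15625
·→ express(v: -5342, u_from: min, u_to: day)
·← -2671/720
·→ express(v: -80, u_from: mi, u_to: mm)
·← -128747520


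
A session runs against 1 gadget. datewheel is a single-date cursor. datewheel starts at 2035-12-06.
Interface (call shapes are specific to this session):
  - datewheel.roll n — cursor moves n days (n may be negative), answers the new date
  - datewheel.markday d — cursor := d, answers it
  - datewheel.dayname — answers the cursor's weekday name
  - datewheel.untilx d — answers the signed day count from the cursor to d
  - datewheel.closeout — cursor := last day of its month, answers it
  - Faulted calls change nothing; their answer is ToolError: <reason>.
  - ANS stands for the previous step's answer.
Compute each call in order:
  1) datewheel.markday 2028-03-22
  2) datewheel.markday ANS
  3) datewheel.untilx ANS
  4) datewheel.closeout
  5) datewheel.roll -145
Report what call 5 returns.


Answer: 2027-11-07

Derivation:
~$ datewheel.markday d='2028-03-22'
  2028-03-22
~$ datewheel.markday d='ANS'
  2028-03-22
~$ datewheel.untilx d='ANS'
  0
~$ datewheel.closeout
  2028-03-31
~$ datewheel.roll n='-145'
  2027-11-07


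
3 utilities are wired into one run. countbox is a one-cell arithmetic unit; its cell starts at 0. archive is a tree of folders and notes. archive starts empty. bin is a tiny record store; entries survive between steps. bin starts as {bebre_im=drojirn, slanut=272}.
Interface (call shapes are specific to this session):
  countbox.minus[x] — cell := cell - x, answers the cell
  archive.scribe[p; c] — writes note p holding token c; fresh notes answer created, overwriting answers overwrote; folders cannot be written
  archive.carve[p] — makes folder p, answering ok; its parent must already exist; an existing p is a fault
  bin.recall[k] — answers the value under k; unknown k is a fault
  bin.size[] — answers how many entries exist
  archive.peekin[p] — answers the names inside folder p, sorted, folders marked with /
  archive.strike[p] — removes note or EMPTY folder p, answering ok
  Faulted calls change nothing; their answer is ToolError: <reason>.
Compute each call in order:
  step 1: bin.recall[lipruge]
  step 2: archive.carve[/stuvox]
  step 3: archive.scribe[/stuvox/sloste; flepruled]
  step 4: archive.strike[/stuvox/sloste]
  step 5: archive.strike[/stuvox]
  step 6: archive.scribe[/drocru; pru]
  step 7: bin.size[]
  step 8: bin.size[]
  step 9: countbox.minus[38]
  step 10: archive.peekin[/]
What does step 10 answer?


Answer: [drocru]

Derivation:
% bin.recall(lipruge) == ToolError: no such key lipruge
% archive.carve(/stuvox) == ok
% archive.scribe(/stuvox/sloste, flepruled) == created
% archive.strike(/stuvox/sloste) == ok
% archive.strike(/stuvox) == ok
% archive.scribe(/drocru, pru) == created
% bin.size() == 2
% bin.size() == 2
% countbox.minus(38) == -38
% archive.peekin(/) == [drocru]


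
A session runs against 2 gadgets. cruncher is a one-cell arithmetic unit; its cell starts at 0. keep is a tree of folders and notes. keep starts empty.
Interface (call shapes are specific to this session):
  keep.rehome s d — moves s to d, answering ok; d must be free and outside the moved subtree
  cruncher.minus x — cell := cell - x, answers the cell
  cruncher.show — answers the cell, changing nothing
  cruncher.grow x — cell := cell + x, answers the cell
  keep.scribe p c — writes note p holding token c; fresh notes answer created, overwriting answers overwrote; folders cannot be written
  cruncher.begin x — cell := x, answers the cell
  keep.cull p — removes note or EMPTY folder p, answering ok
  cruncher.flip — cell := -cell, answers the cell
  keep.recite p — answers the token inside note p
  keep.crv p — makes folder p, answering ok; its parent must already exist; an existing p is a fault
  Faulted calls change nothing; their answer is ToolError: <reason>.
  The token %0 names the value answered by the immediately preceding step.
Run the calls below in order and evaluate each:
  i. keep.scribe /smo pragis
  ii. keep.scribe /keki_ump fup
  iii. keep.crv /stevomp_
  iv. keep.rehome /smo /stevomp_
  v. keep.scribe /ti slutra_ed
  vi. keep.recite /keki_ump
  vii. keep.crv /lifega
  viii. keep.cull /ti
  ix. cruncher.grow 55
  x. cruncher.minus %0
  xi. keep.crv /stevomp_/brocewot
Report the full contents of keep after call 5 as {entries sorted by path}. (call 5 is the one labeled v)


! keep.scribe(p=/smo, c=pragis) : created
! keep.scribe(p=/keki_ump, c=fup) : created
! keep.crv(p=/stevomp_) : ok
! keep.rehome(s=/smo, d=/stevomp_) : ToolError: exists
! keep.scribe(p=/ti, c=slutra_ed) : created
! keep.recite(p=/keki_ump) : fup
! keep.crv(p=/lifega) : ok
! keep.cull(p=/ti) : ok
! cruncher.grow(x=55) : 55
! cruncher.minus(x=%0) : 0
! keep.crv(p=/stevomp_/brocewot) : ok

Answer: {keki_ump=fup, smo=pragis, stevomp_/, ti=slutra_ed}


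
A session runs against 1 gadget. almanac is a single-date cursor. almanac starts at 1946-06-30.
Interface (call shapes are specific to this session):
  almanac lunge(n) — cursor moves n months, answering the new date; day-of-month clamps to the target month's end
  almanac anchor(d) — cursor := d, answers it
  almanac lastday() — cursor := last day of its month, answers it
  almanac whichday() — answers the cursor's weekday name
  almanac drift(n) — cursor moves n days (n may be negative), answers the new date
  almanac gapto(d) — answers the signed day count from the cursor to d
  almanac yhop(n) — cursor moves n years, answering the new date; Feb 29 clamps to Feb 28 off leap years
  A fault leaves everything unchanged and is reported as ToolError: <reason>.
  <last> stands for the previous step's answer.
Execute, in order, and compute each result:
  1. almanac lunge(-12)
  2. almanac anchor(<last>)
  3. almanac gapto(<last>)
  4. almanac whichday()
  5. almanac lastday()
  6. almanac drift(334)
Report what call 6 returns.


# almanac lunge(n=-12) => 1945-06-30
# almanac anchor(d=<last>) => 1945-06-30
# almanac gapto(d=<last>) => 0
# almanac whichday() => Saturday
# almanac lastday() => 1945-06-30
# almanac drift(n=334) => 1946-05-30

Answer: 1946-05-30


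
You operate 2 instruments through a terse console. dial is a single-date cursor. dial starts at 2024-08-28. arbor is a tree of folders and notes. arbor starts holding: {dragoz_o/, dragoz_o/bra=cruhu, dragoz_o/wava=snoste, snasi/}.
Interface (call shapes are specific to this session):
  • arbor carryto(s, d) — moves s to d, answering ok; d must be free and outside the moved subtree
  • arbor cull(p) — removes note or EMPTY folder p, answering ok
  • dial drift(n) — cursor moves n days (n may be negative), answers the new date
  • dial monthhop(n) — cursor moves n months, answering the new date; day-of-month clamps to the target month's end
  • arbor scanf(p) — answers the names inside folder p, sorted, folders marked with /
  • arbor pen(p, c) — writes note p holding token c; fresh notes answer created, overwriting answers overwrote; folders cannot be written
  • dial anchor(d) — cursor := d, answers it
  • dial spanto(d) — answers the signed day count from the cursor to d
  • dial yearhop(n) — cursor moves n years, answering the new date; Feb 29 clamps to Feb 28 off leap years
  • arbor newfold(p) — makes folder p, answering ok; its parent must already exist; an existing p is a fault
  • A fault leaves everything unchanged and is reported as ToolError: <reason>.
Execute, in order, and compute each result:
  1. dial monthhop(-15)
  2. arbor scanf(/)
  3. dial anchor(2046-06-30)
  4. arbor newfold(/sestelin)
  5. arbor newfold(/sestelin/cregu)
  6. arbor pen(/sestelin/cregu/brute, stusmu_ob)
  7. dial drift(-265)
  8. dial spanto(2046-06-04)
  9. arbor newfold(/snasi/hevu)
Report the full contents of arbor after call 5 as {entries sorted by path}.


-> dial monthhop(n: -15)
<- 2023-05-28
-> arbor scanf(p: /)
<- [dragoz_o/, snasi/]
-> dial anchor(d: 2046-06-30)
<- 2046-06-30
-> arbor newfold(p: /sestelin)
<- ok
-> arbor newfold(p: /sestelin/cregu)
<- ok
-> arbor pen(p: /sestelin/cregu/brute, c: stusmu_ob)
<- created
-> dial drift(n: -265)
<- 2045-10-08
-> dial spanto(d: 2046-06-04)
<- 239
-> arbor newfold(p: /snasi/hevu)
<- ok

Answer: {dragoz_o/, dragoz_o/bra=cruhu, dragoz_o/wava=snoste, sestelin/, sestelin/cregu/, snasi/}


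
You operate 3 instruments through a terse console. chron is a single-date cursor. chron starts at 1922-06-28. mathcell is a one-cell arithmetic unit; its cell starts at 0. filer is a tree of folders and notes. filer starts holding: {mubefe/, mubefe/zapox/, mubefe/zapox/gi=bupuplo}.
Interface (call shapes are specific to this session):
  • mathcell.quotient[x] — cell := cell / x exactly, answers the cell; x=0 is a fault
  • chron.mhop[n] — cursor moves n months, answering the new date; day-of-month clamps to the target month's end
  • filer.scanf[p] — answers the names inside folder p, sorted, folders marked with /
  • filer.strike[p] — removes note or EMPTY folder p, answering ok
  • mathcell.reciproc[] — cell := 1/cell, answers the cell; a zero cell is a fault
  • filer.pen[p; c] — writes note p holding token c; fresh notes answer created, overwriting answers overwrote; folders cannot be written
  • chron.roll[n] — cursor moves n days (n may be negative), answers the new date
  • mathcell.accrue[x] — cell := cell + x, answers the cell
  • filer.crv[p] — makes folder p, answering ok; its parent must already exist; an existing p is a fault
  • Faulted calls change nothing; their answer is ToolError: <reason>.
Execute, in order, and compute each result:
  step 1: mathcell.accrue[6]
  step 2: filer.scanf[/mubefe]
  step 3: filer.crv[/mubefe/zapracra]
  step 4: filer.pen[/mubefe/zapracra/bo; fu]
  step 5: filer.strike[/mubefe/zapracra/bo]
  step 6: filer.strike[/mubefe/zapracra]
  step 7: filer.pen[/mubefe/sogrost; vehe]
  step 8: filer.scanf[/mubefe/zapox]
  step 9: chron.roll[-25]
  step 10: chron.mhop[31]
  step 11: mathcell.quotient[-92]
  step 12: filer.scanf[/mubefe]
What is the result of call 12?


Answer: [sogrost, zapox/]

Derivation:
Invoking mathcell.accrue using x→6, → 6.
Then filer.scanf using p→/mubefe, — result: [zapox/].
I run filer.crv using p→/mubefe/zapracra, which returns ok.
Calling filer.pen using p→/mubefe/zapracra/bo, c→fu: created.
Calling filer.strike using p→/mubefe/zapracra/bo, and observe ok.
I invoke filer.strike using p→/mubefe/zapracra, which returns ok.
I run filer.pen using p→/mubefe/sogrost, c→vehe, and see created.
Invoking filer.scanf using p→/mubefe/zapox, and see [gi].
I run chron.roll using n→-25, and see 1922-06-03.
Then chron.mhop using n→31, yielding 1925-01-03.
I run mathcell.quotient using x→-92, and see -3/46.
I try filer.scanf using p→/mubefe, which returns [sogrost, zapox/].


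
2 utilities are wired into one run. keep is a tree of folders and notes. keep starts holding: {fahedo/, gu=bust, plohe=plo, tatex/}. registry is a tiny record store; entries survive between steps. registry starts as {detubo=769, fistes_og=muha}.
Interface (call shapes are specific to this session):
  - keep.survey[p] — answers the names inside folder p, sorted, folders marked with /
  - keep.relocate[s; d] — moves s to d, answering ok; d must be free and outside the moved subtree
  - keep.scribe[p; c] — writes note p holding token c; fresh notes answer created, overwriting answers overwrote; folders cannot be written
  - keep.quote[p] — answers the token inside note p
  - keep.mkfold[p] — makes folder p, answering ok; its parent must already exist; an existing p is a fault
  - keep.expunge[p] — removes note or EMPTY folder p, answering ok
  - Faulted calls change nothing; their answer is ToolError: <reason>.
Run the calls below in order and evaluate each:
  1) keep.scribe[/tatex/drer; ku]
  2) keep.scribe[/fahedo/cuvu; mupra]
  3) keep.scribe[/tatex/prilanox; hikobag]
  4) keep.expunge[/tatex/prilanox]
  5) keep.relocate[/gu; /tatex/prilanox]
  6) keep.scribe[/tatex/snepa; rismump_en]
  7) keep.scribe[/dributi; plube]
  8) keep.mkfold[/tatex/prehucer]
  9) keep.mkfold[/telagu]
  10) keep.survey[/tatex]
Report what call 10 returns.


Answer: [drer, prehucer/, prilanox, snepa]

Derivation:
·→ scribe(p=/tatex/drer, c=ku)
·← created
·→ scribe(p=/fahedo/cuvu, c=mupra)
·← created
·→ scribe(p=/tatex/prilanox, c=hikobag)
·← created
·→ expunge(p=/tatex/prilanox)
·← ok
·→ relocate(s=/gu, d=/tatex/prilanox)
·← ok
·→ scribe(p=/tatex/snepa, c=rismump_en)
·← created
·→ scribe(p=/dributi, c=plube)
·← created
·→ mkfold(p=/tatex/prehucer)
·← ok
·→ mkfold(p=/telagu)
·← ok
·→ survey(p=/tatex)
·← [drer, prehucer/, prilanox, snepa]


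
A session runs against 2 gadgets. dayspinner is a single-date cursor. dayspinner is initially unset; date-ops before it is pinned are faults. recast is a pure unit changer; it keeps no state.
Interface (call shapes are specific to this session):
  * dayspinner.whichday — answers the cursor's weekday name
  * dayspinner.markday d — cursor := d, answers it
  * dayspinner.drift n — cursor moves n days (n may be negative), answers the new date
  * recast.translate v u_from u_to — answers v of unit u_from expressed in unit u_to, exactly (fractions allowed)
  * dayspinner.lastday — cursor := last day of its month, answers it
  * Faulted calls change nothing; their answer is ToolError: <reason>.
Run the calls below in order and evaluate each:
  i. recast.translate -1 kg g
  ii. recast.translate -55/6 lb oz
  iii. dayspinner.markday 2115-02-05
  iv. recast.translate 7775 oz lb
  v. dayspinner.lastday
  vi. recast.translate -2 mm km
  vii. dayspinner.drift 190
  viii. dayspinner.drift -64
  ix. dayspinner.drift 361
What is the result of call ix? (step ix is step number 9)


Answer: 2116-06-29

Derivation:
Do: recast.translate[v='-1'; u_from='kg'; u_to='g']
See: -1000
Do: recast.translate[v='-55/6'; u_from='lb'; u_to='oz']
See: -440/3
Do: dayspinner.markday[d='2115-02-05']
See: 2115-02-05
Do: recast.translate[v='7775'; u_from='oz'; u_to='lb']
See: 7775/16
Do: dayspinner.lastday[]
See: 2115-02-28
Do: recast.translate[v='-2'; u_from='mm'; u_to='km']
See: -1/500000
Do: dayspinner.drift[n='190']
See: 2115-09-06
Do: dayspinner.drift[n='-64']
See: 2115-07-04
Do: dayspinner.drift[n='361']
See: 2116-06-29


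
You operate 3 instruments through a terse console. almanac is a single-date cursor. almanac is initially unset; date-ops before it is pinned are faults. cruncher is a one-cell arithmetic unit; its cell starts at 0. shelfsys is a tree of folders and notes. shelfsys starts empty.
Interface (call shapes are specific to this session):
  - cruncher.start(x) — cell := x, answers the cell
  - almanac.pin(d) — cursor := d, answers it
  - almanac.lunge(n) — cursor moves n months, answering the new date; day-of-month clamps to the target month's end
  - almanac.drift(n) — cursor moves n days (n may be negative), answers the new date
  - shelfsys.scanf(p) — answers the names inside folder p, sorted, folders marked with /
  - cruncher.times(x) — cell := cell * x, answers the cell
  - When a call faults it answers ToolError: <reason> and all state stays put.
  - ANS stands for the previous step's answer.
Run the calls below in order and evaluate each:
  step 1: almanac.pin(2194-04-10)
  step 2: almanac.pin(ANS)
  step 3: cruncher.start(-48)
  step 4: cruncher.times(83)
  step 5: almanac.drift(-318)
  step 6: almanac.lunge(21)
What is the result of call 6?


Answer: 2195-02-27

Derivation:
>> pin(2194-04-10)
<< 2194-04-10
>> pin(ANS)
<< 2194-04-10
>> start(-48)
<< -48
>> times(83)
<< -3984
>> drift(-318)
<< 2193-05-27
>> lunge(21)
<< 2195-02-27


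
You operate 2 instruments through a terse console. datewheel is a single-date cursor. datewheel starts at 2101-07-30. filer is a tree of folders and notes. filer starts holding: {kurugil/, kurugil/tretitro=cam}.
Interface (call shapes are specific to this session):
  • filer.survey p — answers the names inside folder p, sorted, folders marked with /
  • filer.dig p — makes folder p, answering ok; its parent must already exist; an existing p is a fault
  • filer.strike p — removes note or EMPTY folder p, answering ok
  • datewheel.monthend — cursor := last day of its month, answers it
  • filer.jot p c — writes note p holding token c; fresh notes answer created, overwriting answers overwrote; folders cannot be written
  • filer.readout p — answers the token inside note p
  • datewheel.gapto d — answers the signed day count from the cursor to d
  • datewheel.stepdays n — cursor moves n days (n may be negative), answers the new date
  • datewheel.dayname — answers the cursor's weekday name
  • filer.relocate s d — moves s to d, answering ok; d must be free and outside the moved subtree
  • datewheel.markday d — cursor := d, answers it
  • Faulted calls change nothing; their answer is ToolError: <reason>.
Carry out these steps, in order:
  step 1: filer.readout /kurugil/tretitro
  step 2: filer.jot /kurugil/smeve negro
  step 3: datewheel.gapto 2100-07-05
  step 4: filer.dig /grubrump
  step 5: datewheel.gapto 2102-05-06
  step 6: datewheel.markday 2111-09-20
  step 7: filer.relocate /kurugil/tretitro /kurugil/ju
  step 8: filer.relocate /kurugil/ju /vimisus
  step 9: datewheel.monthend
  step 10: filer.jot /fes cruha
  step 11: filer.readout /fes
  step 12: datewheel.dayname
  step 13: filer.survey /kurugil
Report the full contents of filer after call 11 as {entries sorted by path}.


>>> filer.readout p→/kurugil/tretitro
:: cam
>>> filer.jot p→/kurugil/smeve c→negro
:: created
>>> datewheel.gapto d→2100-07-05
:: -390
>>> filer.dig p→/grubrump
:: ok
>>> datewheel.gapto d→2102-05-06
:: 280
>>> datewheel.markday d→2111-09-20
:: 2111-09-20
>>> filer.relocate s→/kurugil/tretitro d→/kurugil/ju
:: ok
>>> filer.relocate s→/kurugil/ju d→/vimisus
:: ok
>>> datewheel.monthend
:: 2111-09-30
>>> filer.jot p→/fes c→cruha
:: created
>>> filer.readout p→/fes
:: cruha
>>> datewheel.dayname
:: Wednesday
>>> filer.survey p→/kurugil
:: [smeve]

Answer: {fes=cruha, grubrump/, kurugil/, kurugil/smeve=negro, vimisus=cam}


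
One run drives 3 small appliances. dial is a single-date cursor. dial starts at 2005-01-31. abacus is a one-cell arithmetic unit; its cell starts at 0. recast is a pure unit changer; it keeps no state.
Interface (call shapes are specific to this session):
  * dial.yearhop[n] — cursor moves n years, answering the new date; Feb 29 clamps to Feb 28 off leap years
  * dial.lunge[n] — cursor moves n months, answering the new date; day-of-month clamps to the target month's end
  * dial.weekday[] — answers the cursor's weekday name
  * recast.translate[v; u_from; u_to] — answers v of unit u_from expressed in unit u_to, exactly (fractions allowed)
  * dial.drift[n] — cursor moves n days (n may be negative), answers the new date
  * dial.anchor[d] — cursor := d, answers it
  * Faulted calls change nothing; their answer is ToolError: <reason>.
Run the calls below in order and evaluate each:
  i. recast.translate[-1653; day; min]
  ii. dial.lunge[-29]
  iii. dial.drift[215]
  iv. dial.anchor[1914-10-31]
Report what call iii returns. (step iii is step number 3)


Answer: 2003-04-03

Derivation:
==> translate(v→-1653, u_from→day, u_to→min)
<== -2380320
==> lunge(n→-29)
<== 2002-08-31
==> drift(n→215)
<== 2003-04-03
==> anchor(d→1914-10-31)
<== 1914-10-31


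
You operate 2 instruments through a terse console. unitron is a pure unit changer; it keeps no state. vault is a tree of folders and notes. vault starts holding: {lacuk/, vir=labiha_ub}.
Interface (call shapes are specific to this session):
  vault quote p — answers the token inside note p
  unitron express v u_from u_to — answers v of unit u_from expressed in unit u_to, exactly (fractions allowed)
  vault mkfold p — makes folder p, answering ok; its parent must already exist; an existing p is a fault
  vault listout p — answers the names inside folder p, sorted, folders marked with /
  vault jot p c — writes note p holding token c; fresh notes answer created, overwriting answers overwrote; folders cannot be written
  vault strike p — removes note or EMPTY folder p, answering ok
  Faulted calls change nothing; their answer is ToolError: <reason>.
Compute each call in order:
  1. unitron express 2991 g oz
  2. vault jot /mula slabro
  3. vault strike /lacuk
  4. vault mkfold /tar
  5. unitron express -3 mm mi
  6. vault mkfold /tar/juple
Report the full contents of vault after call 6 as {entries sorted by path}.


→ unitron express(v→2991, u_from→g, u_to→oz)
← 4785600000/45359237
→ vault jot(p→/mula, c→slabro)
← created
→ vault strike(p→/lacuk)
← ok
→ vault mkfold(p→/tar)
← ok
→ unitron express(v→-3, u_from→mm, u_to→mi)
← -1/536448
→ vault mkfold(p→/tar/juple)
← ok

Answer: {mula=slabro, tar/, tar/juple/, vir=labiha_ub}


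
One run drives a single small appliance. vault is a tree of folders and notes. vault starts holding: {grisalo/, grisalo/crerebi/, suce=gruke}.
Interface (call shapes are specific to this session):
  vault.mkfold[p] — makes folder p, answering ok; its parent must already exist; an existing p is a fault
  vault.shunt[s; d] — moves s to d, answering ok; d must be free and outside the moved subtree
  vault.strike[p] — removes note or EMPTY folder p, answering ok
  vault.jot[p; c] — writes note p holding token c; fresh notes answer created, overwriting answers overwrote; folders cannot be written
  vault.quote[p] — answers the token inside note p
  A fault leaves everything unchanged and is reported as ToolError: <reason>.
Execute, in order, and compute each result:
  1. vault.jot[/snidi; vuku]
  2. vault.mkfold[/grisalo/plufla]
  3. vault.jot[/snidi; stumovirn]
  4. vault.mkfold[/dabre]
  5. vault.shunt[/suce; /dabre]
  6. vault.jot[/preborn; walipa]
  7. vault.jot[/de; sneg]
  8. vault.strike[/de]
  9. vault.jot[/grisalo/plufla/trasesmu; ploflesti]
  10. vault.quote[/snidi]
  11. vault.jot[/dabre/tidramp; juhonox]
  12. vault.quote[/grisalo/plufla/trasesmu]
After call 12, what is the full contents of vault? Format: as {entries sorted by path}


Answer: {dabre/, dabre/tidramp=juhonox, grisalo/, grisalo/crerebi/, grisalo/plufla/, grisalo/plufla/trasesmu=ploflesti, preborn=walipa, snidi=stumovirn, suce=gruke}

Derivation:
// vault.jot(p=/snidi, c=vuku) => created
// vault.mkfold(p=/grisalo/plufla) => ok
// vault.jot(p=/snidi, c=stumovirn) => overwrote
// vault.mkfold(p=/dabre) => ok
// vault.shunt(s=/suce, d=/dabre) => ToolError: exists
// vault.jot(p=/preborn, c=walipa) => created
// vault.jot(p=/de, c=sneg) => created
// vault.strike(p=/de) => ok
// vault.jot(p=/grisalo/plufla/trasesmu, c=ploflesti) => created
// vault.quote(p=/snidi) => stumovirn
// vault.jot(p=/dabre/tidramp, c=juhonox) => created
// vault.quote(p=/grisalo/plufla/trasesmu) => ploflesti


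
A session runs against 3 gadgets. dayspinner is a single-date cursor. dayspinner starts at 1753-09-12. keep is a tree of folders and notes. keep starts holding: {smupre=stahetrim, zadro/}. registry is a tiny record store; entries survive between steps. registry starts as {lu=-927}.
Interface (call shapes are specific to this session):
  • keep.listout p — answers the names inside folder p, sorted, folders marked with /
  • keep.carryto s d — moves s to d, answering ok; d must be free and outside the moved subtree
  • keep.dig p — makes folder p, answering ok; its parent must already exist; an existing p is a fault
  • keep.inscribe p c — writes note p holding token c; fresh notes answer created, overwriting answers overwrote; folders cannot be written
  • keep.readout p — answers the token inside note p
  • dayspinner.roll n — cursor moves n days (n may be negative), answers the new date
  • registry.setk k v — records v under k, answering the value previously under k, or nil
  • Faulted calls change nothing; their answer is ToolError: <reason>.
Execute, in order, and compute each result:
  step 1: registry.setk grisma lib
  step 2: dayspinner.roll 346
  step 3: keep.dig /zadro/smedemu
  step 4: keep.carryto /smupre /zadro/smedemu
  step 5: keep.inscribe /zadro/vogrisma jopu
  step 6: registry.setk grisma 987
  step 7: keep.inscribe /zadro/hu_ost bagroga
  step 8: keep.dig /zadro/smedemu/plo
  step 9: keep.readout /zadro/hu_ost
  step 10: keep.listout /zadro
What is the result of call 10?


Do: registry.setk[k=grisma; v=lib]
See: nil
Do: dayspinner.roll[n=346]
See: 1754-08-24
Do: keep.dig[p=/zadro/smedemu]
See: ok
Do: keep.carryto[s=/smupre; d=/zadro/smedemu]
See: ToolError: exists
Do: keep.inscribe[p=/zadro/vogrisma; c=jopu]
See: created
Do: registry.setk[k=grisma; v=987]
See: lib
Do: keep.inscribe[p=/zadro/hu_ost; c=bagroga]
See: created
Do: keep.dig[p=/zadro/smedemu/plo]
See: ok
Do: keep.readout[p=/zadro/hu_ost]
See: bagroga
Do: keep.listout[p=/zadro]
See: [hu_ost, smedemu/, vogrisma]

Answer: [hu_ost, smedemu/, vogrisma]


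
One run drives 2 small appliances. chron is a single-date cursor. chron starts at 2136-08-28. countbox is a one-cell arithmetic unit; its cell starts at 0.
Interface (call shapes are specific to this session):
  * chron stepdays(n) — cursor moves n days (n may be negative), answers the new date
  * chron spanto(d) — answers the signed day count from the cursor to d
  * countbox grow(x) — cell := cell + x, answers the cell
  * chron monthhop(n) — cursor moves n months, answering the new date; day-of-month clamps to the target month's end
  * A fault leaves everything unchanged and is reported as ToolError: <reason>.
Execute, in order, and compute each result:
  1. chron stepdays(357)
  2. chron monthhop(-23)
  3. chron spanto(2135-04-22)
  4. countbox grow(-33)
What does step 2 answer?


Answer: 2135-09-20

Derivation:
==> chron stepdays(n=357)
<== 2137-08-20
==> chron monthhop(n=-23)
<== 2135-09-20
==> chron spanto(d=2135-04-22)
<== -151
==> countbox grow(x=-33)
<== -33


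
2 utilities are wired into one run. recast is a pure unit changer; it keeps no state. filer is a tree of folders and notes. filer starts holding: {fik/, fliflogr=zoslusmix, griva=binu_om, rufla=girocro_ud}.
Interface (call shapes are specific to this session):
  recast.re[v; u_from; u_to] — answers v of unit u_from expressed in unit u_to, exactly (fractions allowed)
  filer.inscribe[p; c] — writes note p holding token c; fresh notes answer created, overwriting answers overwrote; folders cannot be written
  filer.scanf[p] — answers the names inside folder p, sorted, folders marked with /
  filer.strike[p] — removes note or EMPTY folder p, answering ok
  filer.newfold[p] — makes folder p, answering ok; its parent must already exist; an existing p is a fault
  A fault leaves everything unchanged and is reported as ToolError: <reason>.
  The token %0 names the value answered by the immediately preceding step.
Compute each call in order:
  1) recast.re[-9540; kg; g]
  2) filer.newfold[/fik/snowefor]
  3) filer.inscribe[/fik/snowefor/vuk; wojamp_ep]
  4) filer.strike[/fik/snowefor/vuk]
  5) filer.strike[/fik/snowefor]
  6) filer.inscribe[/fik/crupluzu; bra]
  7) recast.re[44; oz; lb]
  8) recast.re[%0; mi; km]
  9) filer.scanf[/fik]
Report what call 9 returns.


Answer: [crupluzu]

Derivation:
Step: recast.re[v=-9540; u_from=kg; u_to=g]
Result: -9540000
Step: filer.newfold[p=/fik/snowefor]
Result: ok
Step: filer.inscribe[p=/fik/snowefor/vuk; c=wojamp_ep]
Result: created
Step: filer.strike[p=/fik/snowefor/vuk]
Result: ok
Step: filer.strike[p=/fik/snowefor]
Result: ok
Step: filer.inscribe[p=/fik/crupluzu; c=bra]
Result: created
Step: recast.re[v=44; u_from=oz; u_to=lb]
Result: 11/4
Step: recast.re[v=%0; u_from=mi; u_to=km]
Result: 138303/31250
Step: filer.scanf[p=/fik]
Result: [crupluzu]


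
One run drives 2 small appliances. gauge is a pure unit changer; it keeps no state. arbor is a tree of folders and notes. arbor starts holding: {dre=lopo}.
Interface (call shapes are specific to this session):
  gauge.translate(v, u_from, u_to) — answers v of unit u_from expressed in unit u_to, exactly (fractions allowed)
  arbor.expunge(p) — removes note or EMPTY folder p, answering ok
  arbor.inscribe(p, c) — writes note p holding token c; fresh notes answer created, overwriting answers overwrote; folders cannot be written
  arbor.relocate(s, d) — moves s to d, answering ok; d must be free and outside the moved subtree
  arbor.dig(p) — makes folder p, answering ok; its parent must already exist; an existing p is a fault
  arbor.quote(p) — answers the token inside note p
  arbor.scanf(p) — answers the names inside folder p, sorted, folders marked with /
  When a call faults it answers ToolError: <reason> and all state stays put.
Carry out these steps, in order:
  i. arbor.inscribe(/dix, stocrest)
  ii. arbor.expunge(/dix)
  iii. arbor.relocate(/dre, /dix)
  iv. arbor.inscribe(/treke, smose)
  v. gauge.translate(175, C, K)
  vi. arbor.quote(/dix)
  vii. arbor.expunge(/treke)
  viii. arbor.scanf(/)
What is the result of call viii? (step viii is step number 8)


Answer: [dix]

Derivation:
-> arbor.inscribe(p='/dix', c='stocrest')
<- created
-> arbor.expunge(p='/dix')
<- ok
-> arbor.relocate(s='/dre', d='/dix')
<- ok
-> arbor.inscribe(p='/treke', c='smose')
<- created
-> gauge.translate(v='175', u_from='C', u_to='K')
<- 8963/20
-> arbor.quote(p='/dix')
<- lopo
-> arbor.expunge(p='/treke')
<- ok
-> arbor.scanf(p='/')
<- [dix]


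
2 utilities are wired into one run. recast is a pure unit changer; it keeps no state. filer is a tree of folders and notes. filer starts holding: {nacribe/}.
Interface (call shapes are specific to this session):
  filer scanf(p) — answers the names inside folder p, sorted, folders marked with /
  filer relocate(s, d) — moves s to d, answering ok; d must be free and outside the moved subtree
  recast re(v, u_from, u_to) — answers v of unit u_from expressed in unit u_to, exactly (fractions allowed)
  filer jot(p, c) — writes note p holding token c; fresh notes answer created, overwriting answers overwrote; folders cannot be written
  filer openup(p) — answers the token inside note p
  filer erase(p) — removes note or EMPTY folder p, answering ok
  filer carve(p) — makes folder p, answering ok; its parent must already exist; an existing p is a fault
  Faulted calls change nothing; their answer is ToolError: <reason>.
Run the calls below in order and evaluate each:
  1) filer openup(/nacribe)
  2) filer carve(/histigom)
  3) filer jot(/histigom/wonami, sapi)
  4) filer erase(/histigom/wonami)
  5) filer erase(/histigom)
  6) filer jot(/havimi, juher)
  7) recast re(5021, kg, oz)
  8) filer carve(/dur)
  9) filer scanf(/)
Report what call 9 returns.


I use filer openup(/nacribe), giving ToolError: is a directory.
Next I call filer carve(/histigom), and get ok.
Calling filer jot(/histigom/wonami, sapi), giving created.
Invoking filer erase(/histigom/wonami), — result: ok.
Next I call filer erase(/histigom), and see ok.
Invoking filer jot(/havimi, juher), which returns created.
Now I run recast re(5021, kg, oz), and see 8033600000000/45359237.
I run filer carve(/dur), yielding ok.
Next I call filer scanf(/), and see [dur/, havimi, nacribe/].

Answer: [dur/, havimi, nacribe/]
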